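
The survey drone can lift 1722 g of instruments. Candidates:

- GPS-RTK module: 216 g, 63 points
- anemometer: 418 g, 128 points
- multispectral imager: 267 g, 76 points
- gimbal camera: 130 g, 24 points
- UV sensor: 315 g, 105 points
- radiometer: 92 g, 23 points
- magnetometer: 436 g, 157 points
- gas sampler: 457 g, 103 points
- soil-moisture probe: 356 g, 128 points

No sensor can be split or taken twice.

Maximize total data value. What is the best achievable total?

553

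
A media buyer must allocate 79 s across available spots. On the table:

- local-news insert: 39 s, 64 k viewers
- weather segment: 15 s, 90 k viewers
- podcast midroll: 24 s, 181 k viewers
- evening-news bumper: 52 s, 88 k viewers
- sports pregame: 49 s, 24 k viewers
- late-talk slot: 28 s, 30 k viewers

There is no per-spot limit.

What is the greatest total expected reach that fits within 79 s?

Taking 3×podcast midroll: 72 s used, 543 in expected reach.
Every other selection either busts 79 s or fails to beat 543.

543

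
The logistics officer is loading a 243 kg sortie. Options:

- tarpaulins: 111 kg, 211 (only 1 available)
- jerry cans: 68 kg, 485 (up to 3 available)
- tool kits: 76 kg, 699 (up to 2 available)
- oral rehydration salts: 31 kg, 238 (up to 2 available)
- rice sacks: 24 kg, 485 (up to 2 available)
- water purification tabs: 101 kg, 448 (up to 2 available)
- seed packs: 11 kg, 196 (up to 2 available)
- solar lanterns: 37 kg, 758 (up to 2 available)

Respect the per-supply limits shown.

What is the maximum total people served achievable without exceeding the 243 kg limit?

3619

Taking the top-ratio supplies first gives tool kits + 2×rice sacks + 2×seed packs + 2×solar lanterns for 3577 (220 kg).
The 11 kg tied up in seed packs is better spent on oral rehydration salts — total rises to 3619 (240 kg).
The spare 3 kg is too small for any remaining supply, and no exchange beats 3619.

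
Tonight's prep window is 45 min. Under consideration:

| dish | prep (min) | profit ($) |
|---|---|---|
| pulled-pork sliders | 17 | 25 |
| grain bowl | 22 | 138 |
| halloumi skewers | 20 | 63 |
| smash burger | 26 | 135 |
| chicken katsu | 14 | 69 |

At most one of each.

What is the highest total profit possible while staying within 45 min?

207

Taking grain bowl + chicken katsu: 36 min used, 207 in profit.
Every other selection either busts 45 min or fails to beat 207.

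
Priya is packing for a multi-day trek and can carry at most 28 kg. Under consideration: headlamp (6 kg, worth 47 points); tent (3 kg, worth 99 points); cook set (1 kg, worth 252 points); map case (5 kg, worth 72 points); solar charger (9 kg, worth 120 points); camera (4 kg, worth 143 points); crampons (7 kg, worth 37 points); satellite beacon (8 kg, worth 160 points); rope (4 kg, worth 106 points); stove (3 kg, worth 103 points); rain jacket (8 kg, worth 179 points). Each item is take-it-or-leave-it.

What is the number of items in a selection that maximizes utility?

7

Best achievable utility is 954.
One optimal bundle: tent + cook set + map case + camera + rope + stove + rain jacket (28 kg).
Any selection reaching 954 contains exactly 7 items.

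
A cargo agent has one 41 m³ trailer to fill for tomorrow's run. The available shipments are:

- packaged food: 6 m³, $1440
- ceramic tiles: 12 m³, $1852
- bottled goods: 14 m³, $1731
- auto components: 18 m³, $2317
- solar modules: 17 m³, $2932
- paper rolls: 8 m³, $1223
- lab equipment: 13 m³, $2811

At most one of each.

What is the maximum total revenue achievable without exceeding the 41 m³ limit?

By revenue per m³: packaged food 240.00, lab equipment 216.23, solar modules 172.47, ceramic tiles 154.33 lead.
Greedy by ratio would take packaged food + solar modules + lab equipment: 36 m³ used, total 7183.
The 17 m³ tied up in solar modules is better spent on ceramic tiles + paper rolls — total rises to 7326 (39 m³).
No other feasible combination exceeds 7326.

7326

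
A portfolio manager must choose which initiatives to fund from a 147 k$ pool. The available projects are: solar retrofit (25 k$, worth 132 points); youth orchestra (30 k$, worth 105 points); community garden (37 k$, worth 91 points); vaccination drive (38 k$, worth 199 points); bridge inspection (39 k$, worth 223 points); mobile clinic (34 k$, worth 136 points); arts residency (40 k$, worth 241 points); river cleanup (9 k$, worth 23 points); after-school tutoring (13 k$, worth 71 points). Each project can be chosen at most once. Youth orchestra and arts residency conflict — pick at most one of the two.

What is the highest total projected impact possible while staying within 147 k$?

Best packing: solar retrofit + vaccination drive + bridge inspection + arts residency — 142 k$, 795 total.

795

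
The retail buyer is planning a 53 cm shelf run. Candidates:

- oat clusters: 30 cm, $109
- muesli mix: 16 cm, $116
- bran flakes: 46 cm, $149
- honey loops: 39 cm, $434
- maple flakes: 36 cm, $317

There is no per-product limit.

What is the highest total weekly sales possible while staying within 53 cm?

434

Density check — honey loops 11.13, maple flakes 8.81, muesli mix 7.25 are the best per cm.
The ratio ordering already packs tightly: honey loops, 39 cm, 434.
That's the maximum — no swap from here does better than 434.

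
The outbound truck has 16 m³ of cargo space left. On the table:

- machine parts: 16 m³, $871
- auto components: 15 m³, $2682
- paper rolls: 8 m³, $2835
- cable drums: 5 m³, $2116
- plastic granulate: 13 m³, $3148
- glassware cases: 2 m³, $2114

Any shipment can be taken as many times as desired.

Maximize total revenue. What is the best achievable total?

16912

Ranking by ratio (revenue/m³): glassware cases 1057.00, cable drums 423.20, paper rolls 354.38, plastic granulate 242.15.
8×glassware cases uses 16 of the 16 m³ and totals 16912.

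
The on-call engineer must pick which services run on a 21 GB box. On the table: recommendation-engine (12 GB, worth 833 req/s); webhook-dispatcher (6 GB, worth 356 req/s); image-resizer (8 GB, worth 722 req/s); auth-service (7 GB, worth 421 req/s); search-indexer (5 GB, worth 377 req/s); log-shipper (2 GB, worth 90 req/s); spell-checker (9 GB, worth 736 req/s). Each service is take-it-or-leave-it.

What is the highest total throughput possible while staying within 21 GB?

1569

Greedy by ratio would take image-resizer + log-shipper + spell-checker: 19 GB used, total 1548.
The 10 GB tied up in image-resizer and log-shipper is better spent on recommendation-engine — total rises to 1569 (21 GB).
That's the maximum — no swap from here does better than 1569.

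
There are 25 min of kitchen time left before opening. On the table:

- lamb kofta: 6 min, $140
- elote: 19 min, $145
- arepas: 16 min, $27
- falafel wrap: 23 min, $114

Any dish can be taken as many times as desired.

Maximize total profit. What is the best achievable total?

560

The ratio ordering already packs tightly: 4×lamb kofta, 24 min, 560.
That's the maximum — no swap from here does better than 560.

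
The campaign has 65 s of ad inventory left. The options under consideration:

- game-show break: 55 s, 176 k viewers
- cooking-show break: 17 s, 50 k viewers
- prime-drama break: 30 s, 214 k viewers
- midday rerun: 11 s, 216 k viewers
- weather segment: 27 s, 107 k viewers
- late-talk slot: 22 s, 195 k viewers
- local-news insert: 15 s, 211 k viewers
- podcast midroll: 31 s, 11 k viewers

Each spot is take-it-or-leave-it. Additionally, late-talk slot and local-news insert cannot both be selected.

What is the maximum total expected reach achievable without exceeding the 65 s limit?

Density check — midday rerun 19.64, local-news insert 14.07, late-talk slot 8.86 are the best per s.
Best packing: prime-drama break + midday rerun + local-news insert — 56 s, 641 total.
Nothing else feasible within 65 s beats 641.

641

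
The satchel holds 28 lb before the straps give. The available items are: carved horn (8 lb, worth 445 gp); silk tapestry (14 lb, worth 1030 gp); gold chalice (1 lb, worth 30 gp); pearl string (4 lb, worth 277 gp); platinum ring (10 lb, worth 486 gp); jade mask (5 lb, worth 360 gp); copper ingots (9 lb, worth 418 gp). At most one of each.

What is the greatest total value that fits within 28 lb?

1865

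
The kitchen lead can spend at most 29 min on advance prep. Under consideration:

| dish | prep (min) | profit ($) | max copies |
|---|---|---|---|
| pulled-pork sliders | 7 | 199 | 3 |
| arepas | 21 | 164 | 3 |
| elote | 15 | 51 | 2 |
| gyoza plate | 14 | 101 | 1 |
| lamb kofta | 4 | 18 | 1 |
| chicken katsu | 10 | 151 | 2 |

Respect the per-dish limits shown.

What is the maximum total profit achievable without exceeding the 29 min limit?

615

Density check — pulled-pork sliders 28.43, chicken katsu 15.10, arepas 7.81 are the best per min.
The ratio ordering already packs tightly: 3×pulled-pork sliders + lamb kofta, 25 min, 615.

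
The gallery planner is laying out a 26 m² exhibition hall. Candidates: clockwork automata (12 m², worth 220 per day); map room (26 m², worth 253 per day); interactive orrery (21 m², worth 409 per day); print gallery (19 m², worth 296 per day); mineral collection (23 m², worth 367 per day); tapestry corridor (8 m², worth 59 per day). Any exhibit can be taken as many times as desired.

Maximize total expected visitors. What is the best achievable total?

440

Taking the top-ratio exhibits first gives interactive orrery for 409 (21 m²).
The 21 m² tied up in interactive orrery is better spent on 2×clockwork automata — total rises to 440 (24 m²).
No other feasible combination exceeds 440.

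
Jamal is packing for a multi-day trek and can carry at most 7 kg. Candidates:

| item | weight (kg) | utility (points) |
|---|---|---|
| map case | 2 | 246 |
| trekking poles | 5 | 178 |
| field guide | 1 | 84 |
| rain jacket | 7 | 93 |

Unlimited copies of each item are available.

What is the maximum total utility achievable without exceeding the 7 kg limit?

Taking 3×map case + field guide: 7 kg used, 822 in utility.
Nothing else within 7 kg beats 822.

822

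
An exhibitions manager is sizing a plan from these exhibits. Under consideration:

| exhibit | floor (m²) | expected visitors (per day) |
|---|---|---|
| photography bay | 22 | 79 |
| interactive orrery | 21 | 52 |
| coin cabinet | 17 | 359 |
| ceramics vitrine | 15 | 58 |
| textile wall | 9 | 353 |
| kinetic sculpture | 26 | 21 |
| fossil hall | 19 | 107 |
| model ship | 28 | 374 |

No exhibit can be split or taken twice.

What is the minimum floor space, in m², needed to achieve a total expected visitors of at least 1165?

73

Need the lightest bundle worth ≥ 1165.
coin cabinet + textile wall + fossil hall + model ship: 1193 expected visitors at 73 m².
Any bundle with less than 73 m² falls short of 1165.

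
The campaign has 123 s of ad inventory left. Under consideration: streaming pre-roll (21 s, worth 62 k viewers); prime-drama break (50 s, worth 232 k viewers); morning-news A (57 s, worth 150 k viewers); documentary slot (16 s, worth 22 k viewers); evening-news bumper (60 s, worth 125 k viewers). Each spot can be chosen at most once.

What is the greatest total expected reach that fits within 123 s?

404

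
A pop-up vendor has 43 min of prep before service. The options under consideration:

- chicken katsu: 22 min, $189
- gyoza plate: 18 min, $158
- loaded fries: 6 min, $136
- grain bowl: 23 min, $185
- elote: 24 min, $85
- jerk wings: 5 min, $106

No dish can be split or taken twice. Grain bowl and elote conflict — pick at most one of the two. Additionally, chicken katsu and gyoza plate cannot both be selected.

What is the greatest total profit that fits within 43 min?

431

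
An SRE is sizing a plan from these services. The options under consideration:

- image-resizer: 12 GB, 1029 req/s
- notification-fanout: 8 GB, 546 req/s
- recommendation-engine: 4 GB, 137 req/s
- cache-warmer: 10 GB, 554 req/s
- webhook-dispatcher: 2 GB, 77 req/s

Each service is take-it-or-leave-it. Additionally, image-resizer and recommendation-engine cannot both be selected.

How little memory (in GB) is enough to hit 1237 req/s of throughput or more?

Look for the lowest-memory combination reaching 1237.
Taking image-resizer + notification-fanout gives 1575 (≥ 1237) for 20 GB.
Below 20 GB the best achievable stays under 1237.

20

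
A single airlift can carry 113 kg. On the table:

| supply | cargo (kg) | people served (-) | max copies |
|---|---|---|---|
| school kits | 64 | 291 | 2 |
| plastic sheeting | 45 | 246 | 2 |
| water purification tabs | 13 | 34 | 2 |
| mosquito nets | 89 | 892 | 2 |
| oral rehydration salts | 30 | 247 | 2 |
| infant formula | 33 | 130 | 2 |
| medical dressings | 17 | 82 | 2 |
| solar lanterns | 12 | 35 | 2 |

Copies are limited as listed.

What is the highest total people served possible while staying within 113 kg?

974

By people served per kg: mosquito nets 10.02, oral rehydration salts 8.23, plastic sheeting 5.47 lead.
Mosquito nets + medical dressings uses 106 of the 113 kg and totals 974.
That's the maximum — no swap from here does better than 974.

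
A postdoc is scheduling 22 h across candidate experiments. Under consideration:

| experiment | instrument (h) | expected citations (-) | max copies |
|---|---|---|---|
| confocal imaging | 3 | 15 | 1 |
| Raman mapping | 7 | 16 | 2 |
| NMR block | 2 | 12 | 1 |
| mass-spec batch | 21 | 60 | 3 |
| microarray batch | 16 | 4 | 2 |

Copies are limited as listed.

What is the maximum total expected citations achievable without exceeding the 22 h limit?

60

Taking the top-ratio experiments first gives confocal imaging + 2×Raman mapping + NMR block for 59 (19 h).
Replace confocal imaging and 2×Raman mapping and NMR block with mass-spec batch: the trade gains 1 net, giving 60 at 21 h.
That's the maximum — no swap from here does better than 60.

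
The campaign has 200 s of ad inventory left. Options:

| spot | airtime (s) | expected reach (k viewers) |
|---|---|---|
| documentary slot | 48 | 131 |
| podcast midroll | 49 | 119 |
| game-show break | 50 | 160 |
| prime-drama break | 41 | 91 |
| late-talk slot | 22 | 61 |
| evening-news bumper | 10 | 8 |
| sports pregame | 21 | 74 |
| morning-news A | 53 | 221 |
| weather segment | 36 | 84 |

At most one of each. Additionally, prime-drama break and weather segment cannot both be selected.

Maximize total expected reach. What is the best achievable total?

By expected reach per s: morning-news A 4.17, sports pregame 3.52, game-show break 3.20, late-talk slot 2.77 lead.
Documentary slot + game-show break + late-talk slot + sports pregame + morning-news A uses 194 of the 200 s and totals 647.
The spare 6 s is too small for any remaining spot, and no feasible exchange beats 647.

647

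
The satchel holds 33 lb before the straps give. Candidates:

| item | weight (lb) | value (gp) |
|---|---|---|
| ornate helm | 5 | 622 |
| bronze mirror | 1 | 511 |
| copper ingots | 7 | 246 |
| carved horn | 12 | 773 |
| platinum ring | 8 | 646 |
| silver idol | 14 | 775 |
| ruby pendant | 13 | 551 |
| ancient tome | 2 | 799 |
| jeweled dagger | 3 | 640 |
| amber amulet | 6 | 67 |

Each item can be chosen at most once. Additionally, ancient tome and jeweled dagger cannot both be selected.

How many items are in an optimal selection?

5

Best achievable value is 3353.
For example ornate helm + bronze mirror + platinum ring + silver idol + ancient tome achieves it, using 30 lb.
Any selection reaching 3353 contains exactly 5 items.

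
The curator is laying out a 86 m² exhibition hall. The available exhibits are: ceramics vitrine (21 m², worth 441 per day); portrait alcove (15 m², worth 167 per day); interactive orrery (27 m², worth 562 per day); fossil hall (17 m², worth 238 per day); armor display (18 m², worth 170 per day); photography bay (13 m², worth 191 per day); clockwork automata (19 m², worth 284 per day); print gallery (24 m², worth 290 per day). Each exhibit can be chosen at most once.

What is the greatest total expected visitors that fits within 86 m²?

1525

Greedy by ratio would take ceramics vitrine + interactive orrery + photography bay + clockwork automata: 80 m² used, total 1478.
The 13 m² tied up in photography bay is better spent on fossil hall — total rises to 1525 (84 m²).
Next best is ceramics vitrine + interactive orrery + photography bay + print gallery at 1484 (85 m²) — short by 41.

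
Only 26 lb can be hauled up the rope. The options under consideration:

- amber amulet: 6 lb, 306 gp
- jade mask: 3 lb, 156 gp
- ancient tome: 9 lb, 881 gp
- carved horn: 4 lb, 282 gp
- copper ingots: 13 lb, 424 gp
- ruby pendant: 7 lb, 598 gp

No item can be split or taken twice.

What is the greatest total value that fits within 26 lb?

Ranking by ratio (value/lb): ancient tome 97.89, ruby pendant 85.43, carved horn 70.50.
Greedy by ratio would take jade mask + ancient tome + carved horn + ruby pendant: 23 lb used, total 1917.
Dropping jade mask frees 3 lb; slotting in amber amulet (6 lb) lifts the total to 2067 at 26 lb.
Runner-up amber amulet + jade mask + ancient tome + ruby pendant tops out at 1941.

2067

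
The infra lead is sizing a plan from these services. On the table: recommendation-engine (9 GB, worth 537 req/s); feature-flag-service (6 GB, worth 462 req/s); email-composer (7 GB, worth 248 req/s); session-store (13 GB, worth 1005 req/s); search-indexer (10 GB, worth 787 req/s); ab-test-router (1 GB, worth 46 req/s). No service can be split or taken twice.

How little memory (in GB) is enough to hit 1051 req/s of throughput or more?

14

Look for the lowest-memory combination reaching 1051.
Taking session-store + ab-test-router gives 1051 (≥ 1051) for 14 GB.
No combination under 14 GB hits 1051.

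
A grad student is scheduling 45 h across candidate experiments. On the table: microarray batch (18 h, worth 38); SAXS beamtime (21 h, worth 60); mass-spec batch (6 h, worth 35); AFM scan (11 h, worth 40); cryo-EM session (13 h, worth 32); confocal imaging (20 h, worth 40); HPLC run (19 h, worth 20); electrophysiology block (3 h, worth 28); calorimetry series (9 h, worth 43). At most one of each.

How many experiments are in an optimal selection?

Best achievable expected citations is 178.
One optimal bundle: mass-spec batch + AFM scan + cryo-EM session + electrophysiology block + calorimetry series (42 h).
Any selection reaching 178 contains exactly 5 experiments.

5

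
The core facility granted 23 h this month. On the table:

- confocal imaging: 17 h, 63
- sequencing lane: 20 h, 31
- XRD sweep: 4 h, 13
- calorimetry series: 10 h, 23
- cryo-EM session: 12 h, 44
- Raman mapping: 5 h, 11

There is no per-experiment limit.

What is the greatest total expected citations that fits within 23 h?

76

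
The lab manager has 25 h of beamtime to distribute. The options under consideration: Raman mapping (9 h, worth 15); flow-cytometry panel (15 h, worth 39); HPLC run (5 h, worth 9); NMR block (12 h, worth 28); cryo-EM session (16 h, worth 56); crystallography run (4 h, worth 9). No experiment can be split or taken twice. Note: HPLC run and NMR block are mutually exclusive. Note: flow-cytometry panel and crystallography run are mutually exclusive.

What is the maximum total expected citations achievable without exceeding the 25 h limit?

74

Best packing: HPLC run + cryo-EM session + crystallography run — 25 h, 74 total.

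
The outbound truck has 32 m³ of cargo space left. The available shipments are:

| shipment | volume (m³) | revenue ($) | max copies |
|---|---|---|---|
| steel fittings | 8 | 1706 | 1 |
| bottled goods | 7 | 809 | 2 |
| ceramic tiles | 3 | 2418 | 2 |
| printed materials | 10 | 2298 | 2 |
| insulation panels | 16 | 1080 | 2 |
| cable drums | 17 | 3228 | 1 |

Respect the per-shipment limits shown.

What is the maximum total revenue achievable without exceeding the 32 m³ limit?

9770

A density-first pass picks 2×ceramic tiles + 2×printed materials — 9432 at 26 m³.
Dropping 2×printed materials frees 20 m³; slotting in steel fittings + cable drums (25 m³) lifts the total to 9770 at 31 m³.
That's the maximum — no swap from here does better than 9770.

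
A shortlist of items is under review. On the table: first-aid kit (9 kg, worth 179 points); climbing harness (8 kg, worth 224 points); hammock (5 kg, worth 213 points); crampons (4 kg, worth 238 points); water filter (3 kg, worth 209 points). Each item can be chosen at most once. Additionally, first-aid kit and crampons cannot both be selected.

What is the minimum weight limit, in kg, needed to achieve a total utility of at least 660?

12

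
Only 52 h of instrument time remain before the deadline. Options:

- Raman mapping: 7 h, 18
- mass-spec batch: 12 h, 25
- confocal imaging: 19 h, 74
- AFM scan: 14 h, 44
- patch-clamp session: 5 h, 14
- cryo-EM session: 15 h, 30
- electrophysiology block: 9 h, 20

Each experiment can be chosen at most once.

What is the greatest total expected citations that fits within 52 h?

161

A density-first pass picks Raman mapping + confocal imaging + AFM scan + patch-clamp session — 150 at 45 h.
The 5 h tied up in patch-clamp session is better spent on mass-spec batch — total rises to 161 (52 h).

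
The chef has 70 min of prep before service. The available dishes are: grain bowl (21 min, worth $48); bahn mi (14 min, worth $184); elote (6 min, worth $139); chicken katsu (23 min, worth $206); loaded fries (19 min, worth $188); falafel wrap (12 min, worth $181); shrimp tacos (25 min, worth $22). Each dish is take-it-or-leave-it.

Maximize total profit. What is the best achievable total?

A density-first pass picks bahn mi + elote + loaded fries + falafel wrap — 692 at 51 min.
Replace elote with chicken katsu: the trade gains 67 net, giving 759 at 68 min.
Runner-up bahn mi + elote + chicken katsu + loaded fries tops out at 717.

759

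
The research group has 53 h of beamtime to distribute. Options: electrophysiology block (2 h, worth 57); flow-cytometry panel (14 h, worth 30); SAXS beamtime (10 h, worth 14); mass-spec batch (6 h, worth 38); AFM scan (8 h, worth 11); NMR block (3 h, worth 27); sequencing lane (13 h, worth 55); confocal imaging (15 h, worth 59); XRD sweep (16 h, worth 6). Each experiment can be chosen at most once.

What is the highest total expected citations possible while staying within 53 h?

266

Electrophysiology block + flow-cytometry panel + mass-spec batch + NMR block + sequencing lane + confocal imaging uses 53 of the 53 h and totals 266.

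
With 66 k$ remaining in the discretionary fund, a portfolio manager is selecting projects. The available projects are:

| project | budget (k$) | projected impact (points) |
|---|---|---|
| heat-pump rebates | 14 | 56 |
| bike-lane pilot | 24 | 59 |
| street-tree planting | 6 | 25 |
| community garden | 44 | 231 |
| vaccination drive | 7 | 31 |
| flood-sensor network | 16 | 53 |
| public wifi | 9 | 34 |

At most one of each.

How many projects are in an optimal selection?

Optimal total is 321.
One optimal bundle: street-tree planting + community garden + vaccination drive + public wifi (66 k$).
Any selection reaching 321 contains exactly 4 projects.

4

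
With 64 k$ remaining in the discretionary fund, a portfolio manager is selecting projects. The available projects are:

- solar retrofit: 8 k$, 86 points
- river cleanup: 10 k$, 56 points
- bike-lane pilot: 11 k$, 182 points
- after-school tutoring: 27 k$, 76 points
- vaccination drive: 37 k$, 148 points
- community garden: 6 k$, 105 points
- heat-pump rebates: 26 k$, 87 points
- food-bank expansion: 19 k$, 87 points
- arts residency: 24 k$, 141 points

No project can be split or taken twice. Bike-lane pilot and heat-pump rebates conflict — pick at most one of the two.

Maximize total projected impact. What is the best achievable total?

Solar retrofit + river cleanup + bike-lane pilot + community garden + arts residency uses 59 of the 64 k$ and totals 570.

570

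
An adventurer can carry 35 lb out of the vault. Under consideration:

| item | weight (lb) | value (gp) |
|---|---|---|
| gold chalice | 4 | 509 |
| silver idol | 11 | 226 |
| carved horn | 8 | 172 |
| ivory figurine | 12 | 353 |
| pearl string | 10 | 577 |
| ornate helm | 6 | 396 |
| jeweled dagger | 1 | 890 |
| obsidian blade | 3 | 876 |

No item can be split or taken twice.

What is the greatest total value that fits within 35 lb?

3474

A density-first pass picks gold chalice + carved horn + pearl string + ornate helm + jeweled dagger + obsidian blade — 3420 at 32 lb.
Dropping carved horn frees 8 lb; slotting in silver idol (11 lb) lifts the total to 3474 at 35 lb.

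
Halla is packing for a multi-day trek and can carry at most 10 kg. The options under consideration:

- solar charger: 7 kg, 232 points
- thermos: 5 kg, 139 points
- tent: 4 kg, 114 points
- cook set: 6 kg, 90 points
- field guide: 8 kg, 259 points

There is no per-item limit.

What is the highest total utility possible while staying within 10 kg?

278

Ranking by ratio (utility/kg): solar charger 33.14, field guide 32.38, tent 28.50, thermos 27.80.
Filling by ratio: solar charger for 232, with 3 kg left unused.
The 7 kg tied up in solar charger is better spent on 2×thermos — total rises to 278 (10 kg).
No other feasible combination exceeds 278.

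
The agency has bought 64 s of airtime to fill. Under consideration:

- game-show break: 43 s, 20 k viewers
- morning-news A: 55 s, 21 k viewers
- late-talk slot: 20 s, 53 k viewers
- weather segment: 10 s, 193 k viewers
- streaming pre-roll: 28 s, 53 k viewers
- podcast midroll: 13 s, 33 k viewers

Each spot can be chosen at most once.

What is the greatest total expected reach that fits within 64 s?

299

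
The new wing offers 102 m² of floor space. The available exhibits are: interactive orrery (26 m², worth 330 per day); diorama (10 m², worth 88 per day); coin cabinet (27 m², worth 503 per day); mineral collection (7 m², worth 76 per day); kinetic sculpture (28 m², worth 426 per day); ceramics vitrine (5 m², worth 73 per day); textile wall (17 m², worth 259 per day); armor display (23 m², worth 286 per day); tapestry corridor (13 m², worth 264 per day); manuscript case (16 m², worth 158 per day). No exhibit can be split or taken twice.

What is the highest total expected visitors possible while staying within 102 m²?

1616

By expected visitors per m²: tapestry corridor 20.31, coin cabinet 18.63, textile wall 15.24, kinetic sculpture 15.21 lead.
A density-first pass picks coin cabinet + mineral collection + kinetic sculpture + ceramics vitrine + textile wall + tapestry corridor — 1601 at 97 m².
Replace ceramics vitrine with diorama: the trade gains 15 net, giving 1616 at 102 m².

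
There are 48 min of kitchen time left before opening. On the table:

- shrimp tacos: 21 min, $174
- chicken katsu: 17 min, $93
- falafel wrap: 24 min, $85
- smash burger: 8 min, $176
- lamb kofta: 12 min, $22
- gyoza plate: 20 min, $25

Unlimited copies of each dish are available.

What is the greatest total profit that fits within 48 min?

Ranking by ratio (profit/min): smash burger 22.00, shrimp tacos 8.29, chicken katsu 5.47, falafel wrap 3.54.
Best packing: 6×smash burger — 48 min, 1056 total.
No other feasible combination exceeds 1056.

1056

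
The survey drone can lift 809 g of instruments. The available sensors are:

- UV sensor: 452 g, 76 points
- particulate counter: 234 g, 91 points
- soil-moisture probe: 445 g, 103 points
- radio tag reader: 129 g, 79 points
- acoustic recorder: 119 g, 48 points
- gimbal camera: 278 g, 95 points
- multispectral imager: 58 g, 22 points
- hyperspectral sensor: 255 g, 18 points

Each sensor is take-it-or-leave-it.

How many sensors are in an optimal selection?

Best achievable data value is 313.
One optimal bundle: particulate counter + radio tag reader + acoustic recorder + gimbal camera (760 g).
Any selection reaching 313 contains exactly 4 sensors.

4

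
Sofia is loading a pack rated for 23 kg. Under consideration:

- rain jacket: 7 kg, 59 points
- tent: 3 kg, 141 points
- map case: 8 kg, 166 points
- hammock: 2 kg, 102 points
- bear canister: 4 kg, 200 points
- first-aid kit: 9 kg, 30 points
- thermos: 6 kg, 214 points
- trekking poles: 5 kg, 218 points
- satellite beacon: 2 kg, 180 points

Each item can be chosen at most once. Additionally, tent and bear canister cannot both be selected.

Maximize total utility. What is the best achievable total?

Hammock + bear canister + thermos + trekking poles + satellite beacon uses 19 of the 23 kg and totals 914.
Runner-up map case + hammock + thermos + trekking poles + satellite beacon tops out at 880.

914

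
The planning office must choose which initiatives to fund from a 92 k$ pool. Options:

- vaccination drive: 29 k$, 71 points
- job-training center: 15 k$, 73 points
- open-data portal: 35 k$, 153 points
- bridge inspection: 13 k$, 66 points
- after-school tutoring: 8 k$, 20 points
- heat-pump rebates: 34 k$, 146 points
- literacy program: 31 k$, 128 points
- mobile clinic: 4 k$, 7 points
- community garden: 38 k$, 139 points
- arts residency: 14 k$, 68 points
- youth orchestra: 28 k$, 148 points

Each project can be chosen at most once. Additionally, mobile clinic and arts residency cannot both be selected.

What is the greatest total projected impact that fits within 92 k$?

Job-training center + open-data portal + arts residency + youth orchestra uses 92 of the 92 k$ and totals 442.
The closest alternative, job-training center + open-data portal + bridge inspection + youth orchestra, reaches only 440.

442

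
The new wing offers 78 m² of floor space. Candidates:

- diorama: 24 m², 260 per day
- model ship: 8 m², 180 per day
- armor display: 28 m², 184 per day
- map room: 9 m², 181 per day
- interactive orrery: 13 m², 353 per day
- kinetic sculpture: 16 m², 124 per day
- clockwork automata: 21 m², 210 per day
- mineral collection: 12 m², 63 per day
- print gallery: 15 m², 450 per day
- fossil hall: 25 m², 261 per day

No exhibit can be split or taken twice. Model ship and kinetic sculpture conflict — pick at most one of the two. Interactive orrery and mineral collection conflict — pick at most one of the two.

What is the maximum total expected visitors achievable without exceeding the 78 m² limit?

By expected visitors per m²: print gallery 30.00, interactive orrery 27.15, model ship 22.50, map room 20.11 lead.
A density-first pass picks diorama + model ship + map room + interactive orrery + print gallery — 1424 at 69 m².
Dropping diorama frees 24 m²; slotting in fossil hall (25 m²) lifts the total to 1425 at 70 m².
The closest alternative, diorama + model ship + map room + interactive orrery + print gallery, reaches only 1424.

1425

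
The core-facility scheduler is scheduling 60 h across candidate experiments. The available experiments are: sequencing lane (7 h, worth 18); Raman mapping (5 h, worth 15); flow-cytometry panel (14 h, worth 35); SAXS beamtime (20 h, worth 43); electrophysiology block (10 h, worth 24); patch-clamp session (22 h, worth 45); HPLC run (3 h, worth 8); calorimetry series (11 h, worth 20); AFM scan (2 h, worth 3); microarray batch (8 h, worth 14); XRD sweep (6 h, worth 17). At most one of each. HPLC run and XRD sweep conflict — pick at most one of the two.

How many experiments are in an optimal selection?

Best achievable expected citations is 143.
One optimal bundle: sequencing lane + Raman mapping + flow-cytometry panel + SAXS beamtime + electrophysiology block + HPLC run (59 h).
Any selection reaching 143 contains exactly 6 experiments.

6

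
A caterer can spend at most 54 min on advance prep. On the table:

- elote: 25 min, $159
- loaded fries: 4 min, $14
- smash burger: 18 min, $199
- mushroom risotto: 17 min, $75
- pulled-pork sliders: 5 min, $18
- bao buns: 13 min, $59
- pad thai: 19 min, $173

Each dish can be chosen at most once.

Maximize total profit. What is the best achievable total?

447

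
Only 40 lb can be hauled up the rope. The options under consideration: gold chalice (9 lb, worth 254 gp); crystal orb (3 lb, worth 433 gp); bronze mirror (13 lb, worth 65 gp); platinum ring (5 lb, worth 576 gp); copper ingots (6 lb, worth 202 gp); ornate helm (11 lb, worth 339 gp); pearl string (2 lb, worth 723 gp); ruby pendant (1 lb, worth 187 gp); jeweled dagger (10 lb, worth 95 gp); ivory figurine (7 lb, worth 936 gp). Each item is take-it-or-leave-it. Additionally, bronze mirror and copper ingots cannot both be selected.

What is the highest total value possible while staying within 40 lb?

3448

Filling by ratio: crystal orb + platinum ring + copper ingots + ornate helm + pearl string + ruby pendant + ivory figurine for 3396, with 5 lb left unused.
The 6 lb tied up in copper ingots is better spent on gold chalice — total rises to 3448 (38 lb).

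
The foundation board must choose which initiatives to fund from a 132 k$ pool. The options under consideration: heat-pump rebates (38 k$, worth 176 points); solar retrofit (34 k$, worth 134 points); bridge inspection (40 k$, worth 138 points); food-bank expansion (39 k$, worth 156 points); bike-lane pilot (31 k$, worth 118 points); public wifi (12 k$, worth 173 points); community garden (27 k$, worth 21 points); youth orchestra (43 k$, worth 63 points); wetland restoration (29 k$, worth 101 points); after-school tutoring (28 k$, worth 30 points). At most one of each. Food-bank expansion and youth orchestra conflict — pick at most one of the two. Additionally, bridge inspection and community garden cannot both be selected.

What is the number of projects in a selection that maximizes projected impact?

Best achievable projected impact is 643.
heat-pump rebates + bridge inspection + food-bank expansion + public wifi hits 643 at 129 k$.
Every optimal selection uses 4 projects.

4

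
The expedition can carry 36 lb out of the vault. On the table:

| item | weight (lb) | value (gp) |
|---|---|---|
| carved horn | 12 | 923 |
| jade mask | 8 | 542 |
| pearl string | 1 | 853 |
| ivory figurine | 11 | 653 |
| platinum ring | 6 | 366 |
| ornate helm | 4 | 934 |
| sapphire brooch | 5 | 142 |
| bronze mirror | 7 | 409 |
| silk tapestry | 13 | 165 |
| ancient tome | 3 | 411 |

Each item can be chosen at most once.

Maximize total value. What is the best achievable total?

Greedy by ratio would take carved horn + jade mask + pearl string + platinum ring + ornate helm + ancient tome: 34 lb used, total 4029.
Dropping platinum ring frees 6 lb; slotting in bronze mirror (7 lb) lifts the total to 4072 at 35 lb.
That's the maximum — no swap from here does better than 4072.

4072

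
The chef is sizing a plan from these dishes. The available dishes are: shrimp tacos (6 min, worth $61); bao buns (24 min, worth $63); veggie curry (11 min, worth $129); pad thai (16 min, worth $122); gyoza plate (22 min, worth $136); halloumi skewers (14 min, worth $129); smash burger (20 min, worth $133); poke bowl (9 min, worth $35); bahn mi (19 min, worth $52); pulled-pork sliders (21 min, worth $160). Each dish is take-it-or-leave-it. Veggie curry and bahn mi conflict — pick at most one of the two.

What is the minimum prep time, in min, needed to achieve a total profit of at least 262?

31

Look for the lowest-prep combination reaching 262.
shrimp tacos + veggie curry + halloumi skewers reaches 319 using 31 min.
Any bundle with less than 31 min falls short of 262.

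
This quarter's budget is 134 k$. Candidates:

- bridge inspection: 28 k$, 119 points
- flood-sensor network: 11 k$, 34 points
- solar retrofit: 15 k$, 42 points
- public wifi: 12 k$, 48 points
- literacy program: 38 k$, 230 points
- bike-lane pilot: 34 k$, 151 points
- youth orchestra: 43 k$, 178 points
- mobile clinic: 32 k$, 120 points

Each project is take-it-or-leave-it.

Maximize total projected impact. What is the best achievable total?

620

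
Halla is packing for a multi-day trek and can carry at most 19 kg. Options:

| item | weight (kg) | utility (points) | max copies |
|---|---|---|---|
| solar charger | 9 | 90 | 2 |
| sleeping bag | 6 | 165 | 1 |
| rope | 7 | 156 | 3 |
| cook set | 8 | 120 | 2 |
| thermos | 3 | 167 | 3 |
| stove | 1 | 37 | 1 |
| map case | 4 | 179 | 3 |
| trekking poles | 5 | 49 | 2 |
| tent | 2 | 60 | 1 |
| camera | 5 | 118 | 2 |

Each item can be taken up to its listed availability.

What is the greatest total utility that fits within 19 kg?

919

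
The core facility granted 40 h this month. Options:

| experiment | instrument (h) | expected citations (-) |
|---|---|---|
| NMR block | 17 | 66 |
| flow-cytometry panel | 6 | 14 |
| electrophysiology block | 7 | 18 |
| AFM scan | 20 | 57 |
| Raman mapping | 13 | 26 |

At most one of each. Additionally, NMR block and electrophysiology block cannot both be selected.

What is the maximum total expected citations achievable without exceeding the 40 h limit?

The ratio ordering already packs tightly: NMR block + AFM scan, 37 h, 123.
Next best is NMR block + flow-cytometry panel + Raman mapping at 106 (36 h) — short by 17.

123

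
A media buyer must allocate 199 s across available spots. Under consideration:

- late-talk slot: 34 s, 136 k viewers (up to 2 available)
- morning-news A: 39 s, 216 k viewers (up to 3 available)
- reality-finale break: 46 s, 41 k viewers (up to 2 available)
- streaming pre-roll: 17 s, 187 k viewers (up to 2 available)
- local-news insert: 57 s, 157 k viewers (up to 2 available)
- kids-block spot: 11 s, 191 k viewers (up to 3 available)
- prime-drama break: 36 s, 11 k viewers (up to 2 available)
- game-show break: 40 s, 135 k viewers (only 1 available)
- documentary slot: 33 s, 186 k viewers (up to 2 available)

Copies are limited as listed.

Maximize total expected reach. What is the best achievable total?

1595

Greedy by ratio would take morning-news A + 2×streaming pre-roll + 3×kids-block spot + 2×documentary slot: 172 s used, total 1535.
Replace 2×documentary slot with 2×morning-news A: the trade gains 60 net, giving 1595 at 184 s.
The spare 15 s is too small for any remaining spot, and no exchange beats 1595.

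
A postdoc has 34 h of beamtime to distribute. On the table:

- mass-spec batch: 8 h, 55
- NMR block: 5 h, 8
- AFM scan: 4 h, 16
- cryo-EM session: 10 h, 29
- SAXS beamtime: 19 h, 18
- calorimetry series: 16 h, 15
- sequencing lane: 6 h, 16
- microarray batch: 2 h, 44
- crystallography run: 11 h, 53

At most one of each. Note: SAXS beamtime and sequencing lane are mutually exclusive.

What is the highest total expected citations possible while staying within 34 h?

184

The ratio ordering already packs tightly: mass-spec batch + AFM scan + sequencing lane + microarray batch + crystallography run, 31 h, 184.
Runner-up mass-spec batch + cryo-EM session + microarray batch + crystallography run tops out at 181.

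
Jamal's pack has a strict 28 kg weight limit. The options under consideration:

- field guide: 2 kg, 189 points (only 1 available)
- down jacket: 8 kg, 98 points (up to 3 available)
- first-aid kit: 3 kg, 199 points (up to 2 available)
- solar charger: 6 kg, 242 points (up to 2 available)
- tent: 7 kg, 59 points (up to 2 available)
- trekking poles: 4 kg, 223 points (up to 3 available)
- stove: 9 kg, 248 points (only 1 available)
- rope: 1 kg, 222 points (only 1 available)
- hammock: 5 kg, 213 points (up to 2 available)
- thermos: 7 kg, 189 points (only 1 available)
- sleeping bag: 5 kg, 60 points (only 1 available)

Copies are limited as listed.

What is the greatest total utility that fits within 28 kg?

By utility per kg: rope 222.00, field guide 94.50, first-aid kit 66.33 lead.
Filling by ratio: field guide + 2×first-aid kit + 3×trekking poles + rope + hammock for 1691, with 2 kg left unused.
Replace hammock with solar charger: the trade gains 29 net, giving 1720 at 27 kg.

1720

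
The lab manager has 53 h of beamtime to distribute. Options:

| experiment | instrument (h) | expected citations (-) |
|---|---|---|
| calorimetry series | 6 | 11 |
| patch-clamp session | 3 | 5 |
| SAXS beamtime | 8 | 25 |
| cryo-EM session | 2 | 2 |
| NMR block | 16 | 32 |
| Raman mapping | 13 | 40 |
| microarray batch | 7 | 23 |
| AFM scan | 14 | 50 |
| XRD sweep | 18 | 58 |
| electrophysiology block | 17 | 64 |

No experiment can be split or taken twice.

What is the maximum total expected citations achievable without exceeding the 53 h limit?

179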